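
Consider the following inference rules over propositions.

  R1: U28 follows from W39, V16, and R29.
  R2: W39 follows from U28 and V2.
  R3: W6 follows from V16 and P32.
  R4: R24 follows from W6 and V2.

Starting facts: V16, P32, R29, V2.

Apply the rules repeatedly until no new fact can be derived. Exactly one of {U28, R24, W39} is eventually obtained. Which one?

From V16 and P32, R3 gives W6.
From W6 and V2, R4 gives R24.
W39 would need U28 and V2 (R2), but U28 is never established. U28 would need W39, V16, and R29 (R1), but W39 is never established.

R24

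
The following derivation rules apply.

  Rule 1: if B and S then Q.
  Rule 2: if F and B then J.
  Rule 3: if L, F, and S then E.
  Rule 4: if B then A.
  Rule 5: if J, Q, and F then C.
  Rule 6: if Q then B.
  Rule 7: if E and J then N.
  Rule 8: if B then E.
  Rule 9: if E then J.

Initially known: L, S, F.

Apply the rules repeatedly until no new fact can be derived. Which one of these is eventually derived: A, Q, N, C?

From L, F, and S, Rule 3 gives E.
E holds, so J follows (Rule 9).
E and J hold, so N follows (Rule 7).
Q would need B and S (Rule 1), but B is never established. A would need B (Rule 4), but B is never established. C would need J, Q, and F (Rule 5), but Q is never established.

N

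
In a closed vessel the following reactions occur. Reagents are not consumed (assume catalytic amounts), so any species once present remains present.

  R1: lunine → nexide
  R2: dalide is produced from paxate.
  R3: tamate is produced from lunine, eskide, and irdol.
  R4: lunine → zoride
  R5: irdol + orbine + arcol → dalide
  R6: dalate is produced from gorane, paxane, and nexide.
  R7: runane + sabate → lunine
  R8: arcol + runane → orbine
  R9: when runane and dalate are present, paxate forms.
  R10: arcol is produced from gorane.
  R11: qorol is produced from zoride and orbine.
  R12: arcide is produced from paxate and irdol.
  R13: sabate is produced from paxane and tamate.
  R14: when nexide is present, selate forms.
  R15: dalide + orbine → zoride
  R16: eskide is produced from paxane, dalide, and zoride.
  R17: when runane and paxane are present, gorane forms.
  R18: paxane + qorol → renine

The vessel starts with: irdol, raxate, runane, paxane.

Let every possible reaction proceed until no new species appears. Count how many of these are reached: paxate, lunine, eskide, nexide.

1

runane and paxane present → gorane forms (R17).
gorane present → arcol forms (R10).
arcol and runane present → orbine forms (R8).
irdol, orbine, and arcol present → dalide forms (R5).
dalide and orbine present → zoride forms (R15).
paxane, dalide, and zoride present → eskide forms (R16).
paxate would need runane and dalate (R9), but dalate never forms.
lunine would need runane and sabate (R7), but sabate never forms.
eskide: reached.
nexide would need lunine (R1), but lunine never forms.
Reached: eskide — 1 of the 4.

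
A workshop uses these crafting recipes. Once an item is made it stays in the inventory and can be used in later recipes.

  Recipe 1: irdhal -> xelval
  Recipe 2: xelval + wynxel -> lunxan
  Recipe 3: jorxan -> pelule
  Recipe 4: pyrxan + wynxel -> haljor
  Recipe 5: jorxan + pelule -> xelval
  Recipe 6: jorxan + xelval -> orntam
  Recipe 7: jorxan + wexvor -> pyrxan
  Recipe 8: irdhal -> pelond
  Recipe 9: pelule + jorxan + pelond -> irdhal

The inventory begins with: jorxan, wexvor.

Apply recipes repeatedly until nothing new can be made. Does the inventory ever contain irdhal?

No

irdhal would need pelule, jorxan, and pelond (Recipe 9), but pelond is never obtained.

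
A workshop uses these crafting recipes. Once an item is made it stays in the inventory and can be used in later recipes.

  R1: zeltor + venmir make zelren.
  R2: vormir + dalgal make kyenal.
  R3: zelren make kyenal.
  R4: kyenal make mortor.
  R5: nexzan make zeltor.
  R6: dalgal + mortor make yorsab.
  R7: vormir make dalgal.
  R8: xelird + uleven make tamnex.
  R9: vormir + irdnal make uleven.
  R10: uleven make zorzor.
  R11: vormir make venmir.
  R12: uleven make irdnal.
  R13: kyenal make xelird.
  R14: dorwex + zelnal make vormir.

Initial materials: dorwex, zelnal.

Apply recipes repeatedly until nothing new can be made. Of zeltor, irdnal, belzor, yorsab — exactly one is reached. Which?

Using R14, dorwex and zelnal make vormir.
vormir → dalgal (R7).
Using R2, vormir and dalgal make kyenal.
Using R4, kyenal makes mortor.
dalgal + mortor → yorsab (R6).
No rule produces belzor, and it is not given. irdnal would need uleven (R12), but uleven is never obtained. zeltor would need nexzan (R5), but nexzan is never obtained.

yorsab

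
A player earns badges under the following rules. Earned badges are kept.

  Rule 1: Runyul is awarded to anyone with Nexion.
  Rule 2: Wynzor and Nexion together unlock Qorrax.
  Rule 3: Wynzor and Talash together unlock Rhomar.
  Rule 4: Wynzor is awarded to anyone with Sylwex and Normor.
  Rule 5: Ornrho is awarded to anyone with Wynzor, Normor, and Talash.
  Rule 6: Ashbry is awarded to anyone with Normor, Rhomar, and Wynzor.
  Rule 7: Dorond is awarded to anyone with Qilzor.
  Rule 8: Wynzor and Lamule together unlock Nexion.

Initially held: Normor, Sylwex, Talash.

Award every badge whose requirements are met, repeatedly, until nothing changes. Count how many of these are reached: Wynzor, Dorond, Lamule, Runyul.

1

With Sylwex and Normor, Wynzor is earned (Rule 4).
Wynzor: reached.
Dorond would need Qilzor (Rule 7), but Qilzor is never earned.
No rule produces Lamule, and it is not given.
Runyul would need Nexion (Rule 1), but Nexion is never earned.
Reached: Wynzor — 1 of the 4.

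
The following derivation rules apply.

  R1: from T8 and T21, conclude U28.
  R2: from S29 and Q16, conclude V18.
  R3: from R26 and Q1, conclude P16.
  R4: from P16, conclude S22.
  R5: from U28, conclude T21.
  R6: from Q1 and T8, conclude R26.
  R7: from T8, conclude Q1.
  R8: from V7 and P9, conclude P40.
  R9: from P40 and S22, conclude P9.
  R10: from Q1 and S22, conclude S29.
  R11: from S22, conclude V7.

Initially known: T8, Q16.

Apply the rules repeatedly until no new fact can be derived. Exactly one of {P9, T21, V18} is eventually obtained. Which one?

V18

T8 holds, so Q1 follows (R7).
From Q1 and T8, R6 gives R26.
From R26 and Q1, R3 gives P16.
P16 holds, so S22 follows (R4).
Q1 and S22 hold, so S29 follows (R10).
From S29 and Q16, R2 gives V18.
T21 would need U28 (R5), but U28 is never established. P9 would need P40 and S22 (R9), but P40 is never established.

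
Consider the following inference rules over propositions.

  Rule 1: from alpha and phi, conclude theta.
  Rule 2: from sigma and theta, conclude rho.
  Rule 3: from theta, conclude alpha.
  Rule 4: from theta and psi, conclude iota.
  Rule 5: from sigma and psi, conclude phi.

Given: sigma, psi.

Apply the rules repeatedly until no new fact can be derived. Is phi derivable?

From sigma and psi, Rule 5 gives phi.

Yes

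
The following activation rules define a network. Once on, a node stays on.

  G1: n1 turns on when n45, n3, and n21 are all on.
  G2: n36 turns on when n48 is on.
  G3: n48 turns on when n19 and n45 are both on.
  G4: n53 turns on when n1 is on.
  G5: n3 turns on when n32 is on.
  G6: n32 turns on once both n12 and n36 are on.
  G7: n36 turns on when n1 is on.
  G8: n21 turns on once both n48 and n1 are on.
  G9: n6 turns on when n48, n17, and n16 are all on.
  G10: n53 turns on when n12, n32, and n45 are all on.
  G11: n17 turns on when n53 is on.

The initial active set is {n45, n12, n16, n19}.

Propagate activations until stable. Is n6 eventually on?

Yes

G3: n19 and n45 on → n48 on.
n48 is on, so n36 turns on (G2).
n12 and n36 are on, so n32 turns on (G6).
n12, n32, and n45 are on, so n53 turns on (G10).
n53 is on, so n17 turns on (G11).
n48, n17, and n16 are on, so n6 turns on (G9).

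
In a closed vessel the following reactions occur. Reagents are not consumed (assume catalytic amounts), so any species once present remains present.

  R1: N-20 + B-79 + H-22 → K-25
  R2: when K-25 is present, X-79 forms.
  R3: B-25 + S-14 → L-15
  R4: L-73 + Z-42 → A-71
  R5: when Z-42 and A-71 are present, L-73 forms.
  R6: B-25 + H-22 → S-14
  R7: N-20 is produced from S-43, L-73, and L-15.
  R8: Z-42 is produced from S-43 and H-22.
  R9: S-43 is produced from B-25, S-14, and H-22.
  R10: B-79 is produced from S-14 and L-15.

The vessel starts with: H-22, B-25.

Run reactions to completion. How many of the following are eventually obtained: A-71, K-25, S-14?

1

B-25 and H-22 present → S-14 forms (R6).
A-71 would need L-73 and Z-42 (R4), but L-73 never forms.
K-25 would need N-20, B-79, and H-22 (R1), but N-20 never forms.
S-14: reached.
Reached: S-14 — 1 of the 3.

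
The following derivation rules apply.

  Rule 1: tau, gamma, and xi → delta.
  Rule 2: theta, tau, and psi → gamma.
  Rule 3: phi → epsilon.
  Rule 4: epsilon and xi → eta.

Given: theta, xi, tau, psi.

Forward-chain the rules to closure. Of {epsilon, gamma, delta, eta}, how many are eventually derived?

2

From theta, tau, and psi, Rule 2 gives gamma.
From tau, gamma, and xi, Rule 1 gives delta.
epsilon would need phi (Rule 3), but phi is never established.
gamma: reached.
delta: reached.
eta would need epsilon and xi (Rule 4), but epsilon is never established.
Reached: gamma and delta — 2 of the 4.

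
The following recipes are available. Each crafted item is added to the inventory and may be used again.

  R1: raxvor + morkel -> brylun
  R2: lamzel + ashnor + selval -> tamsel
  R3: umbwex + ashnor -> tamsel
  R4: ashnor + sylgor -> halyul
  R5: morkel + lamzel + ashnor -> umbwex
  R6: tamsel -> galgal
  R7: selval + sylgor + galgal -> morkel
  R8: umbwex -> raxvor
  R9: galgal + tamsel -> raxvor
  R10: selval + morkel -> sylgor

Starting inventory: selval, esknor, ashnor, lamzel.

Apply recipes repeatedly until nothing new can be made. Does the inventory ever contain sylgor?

sylgor would need selval and morkel (R10), but morkel is never obtained.

No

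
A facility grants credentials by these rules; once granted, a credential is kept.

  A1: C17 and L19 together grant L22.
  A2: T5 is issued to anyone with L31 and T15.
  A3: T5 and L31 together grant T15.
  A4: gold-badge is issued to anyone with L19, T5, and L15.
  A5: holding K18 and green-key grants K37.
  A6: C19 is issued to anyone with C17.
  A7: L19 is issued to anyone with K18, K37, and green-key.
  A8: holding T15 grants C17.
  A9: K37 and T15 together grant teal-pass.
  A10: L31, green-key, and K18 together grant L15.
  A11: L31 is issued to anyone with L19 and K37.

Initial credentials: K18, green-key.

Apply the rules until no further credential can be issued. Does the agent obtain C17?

C17 would need T15 (A8), but T15 is never granted.

No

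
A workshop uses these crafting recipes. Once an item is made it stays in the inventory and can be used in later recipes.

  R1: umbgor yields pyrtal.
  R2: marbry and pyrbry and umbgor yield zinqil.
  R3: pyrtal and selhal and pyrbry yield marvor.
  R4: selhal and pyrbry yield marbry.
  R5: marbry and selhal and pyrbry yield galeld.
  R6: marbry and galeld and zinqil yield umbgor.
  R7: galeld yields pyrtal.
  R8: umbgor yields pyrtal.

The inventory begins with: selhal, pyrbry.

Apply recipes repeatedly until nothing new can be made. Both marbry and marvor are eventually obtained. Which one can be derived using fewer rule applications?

marbry

marbry: Using R4, selhal and pyrbry make marbry. [1 rule application]
marvor: selhal and pyrbry → marbry (R4). marbry and selhal and pyrbry → galeld (R5). galeld → pyrtal (R7). pyrtal and selhal and pyrbry → marvor (R3). [4 rule applications]
marbry needs fewer.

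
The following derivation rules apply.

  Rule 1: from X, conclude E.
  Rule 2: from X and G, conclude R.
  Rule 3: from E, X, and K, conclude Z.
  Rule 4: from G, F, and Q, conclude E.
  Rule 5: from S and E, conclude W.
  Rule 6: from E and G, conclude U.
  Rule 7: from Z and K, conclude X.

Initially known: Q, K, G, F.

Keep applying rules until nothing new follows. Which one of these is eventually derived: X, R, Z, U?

U

G, F, and Q hold, so E follows (Rule 4).
E and G hold, so U follows (Rule 6).
X would need Z and K (Rule 7), but Z is never established. R would need X and G (Rule 2), but X is never established. Z would need E, X, and K (Rule 3), but X is never established.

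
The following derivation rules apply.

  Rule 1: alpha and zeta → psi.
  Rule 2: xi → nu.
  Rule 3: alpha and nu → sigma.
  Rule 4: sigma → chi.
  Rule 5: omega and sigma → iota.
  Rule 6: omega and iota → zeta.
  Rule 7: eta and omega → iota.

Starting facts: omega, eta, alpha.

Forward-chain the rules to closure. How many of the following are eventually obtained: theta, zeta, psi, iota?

3

From eta and omega, Rule 7 gives iota.
omega and iota hold, so zeta follows (Rule 6).
alpha and zeta hold, so psi follows (Rule 1).
No rule produces theta, and it is not given.
zeta: reached.
psi: reached.
iota: reached.
Reached: zeta, psi, and iota — 3 of the 4.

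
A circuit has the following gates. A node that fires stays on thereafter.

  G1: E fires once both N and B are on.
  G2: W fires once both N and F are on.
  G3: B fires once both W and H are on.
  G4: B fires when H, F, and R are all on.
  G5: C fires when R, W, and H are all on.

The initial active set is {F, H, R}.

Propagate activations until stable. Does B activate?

Yes

G4: H, F, and R on → B on.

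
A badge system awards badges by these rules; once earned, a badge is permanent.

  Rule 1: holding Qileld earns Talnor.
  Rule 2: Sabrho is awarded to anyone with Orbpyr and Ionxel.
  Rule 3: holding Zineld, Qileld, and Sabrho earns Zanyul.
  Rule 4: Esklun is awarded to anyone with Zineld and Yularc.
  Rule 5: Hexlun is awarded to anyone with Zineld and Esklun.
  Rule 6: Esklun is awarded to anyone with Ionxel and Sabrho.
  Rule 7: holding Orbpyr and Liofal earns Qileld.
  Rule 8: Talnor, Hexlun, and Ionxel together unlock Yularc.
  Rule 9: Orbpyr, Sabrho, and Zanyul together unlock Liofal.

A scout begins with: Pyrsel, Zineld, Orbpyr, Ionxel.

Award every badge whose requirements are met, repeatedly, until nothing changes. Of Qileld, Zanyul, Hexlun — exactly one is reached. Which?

Hexlun

With Orbpyr and Ionxel, Sabrho is earned (Rule 2).
With Ionxel and Sabrho, Esklun is earned (Rule 6).
With Zineld and Esklun, Hexlun is earned (Rule 5).
Zanyul would need Zineld, Qileld, and Sabrho (Rule 3), but Qileld is never earned. Qileld would need Orbpyr and Liofal (Rule 7), but Liofal is never earned.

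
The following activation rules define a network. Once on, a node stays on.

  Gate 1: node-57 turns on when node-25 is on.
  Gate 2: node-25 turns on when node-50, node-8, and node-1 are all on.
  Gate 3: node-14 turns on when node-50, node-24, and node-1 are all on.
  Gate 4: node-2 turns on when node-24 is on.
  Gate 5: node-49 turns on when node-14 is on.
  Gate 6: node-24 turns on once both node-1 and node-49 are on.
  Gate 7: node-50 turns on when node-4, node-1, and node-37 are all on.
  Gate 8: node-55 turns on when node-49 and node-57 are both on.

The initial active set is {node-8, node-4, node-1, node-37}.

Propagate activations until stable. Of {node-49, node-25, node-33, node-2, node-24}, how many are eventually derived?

1

Gate 7: node-4, node-1, and node-37 on → node-50 on.
Gate 2: node-50, node-8, and node-1 on → node-25 on.
node-49 would need node-14 (Gate 5), but node-14 never turns on.
node-25: reached.
No rule produces node-33, and it is not given.
node-2 would need node-24 (Gate 4), but node-24 never turns on.
node-24 would need node-1 and node-49 (Gate 6), but node-49 never turns on.
Reached: node-25 — 1 of the 5.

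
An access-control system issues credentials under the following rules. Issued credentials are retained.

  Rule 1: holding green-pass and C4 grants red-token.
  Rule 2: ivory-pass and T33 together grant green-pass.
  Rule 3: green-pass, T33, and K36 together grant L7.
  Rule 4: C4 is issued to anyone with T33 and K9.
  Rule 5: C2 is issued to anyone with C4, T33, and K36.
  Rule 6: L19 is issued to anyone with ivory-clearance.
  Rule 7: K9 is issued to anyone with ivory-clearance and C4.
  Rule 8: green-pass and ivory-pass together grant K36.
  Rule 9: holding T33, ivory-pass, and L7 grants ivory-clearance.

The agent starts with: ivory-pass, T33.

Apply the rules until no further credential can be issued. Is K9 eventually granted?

K9 would need ivory-clearance and C4 (Rule 7), but C4 is never granted.

No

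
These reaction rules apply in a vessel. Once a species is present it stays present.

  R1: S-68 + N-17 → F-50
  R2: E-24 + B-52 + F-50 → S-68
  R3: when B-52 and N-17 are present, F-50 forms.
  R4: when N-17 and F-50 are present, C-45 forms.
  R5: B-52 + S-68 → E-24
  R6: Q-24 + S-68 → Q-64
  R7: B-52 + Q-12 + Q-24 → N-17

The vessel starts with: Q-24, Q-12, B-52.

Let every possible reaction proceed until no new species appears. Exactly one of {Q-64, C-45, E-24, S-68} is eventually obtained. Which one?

B-52, Q-12, and Q-24 present → N-17 forms (R7).
B-52 and N-17 present → F-50 forms (R3).
N-17 and F-50 present → C-45 forms (R4).
Q-64 would need Q-24 and S-68 (R6), but S-68 never forms. S-68 would need E-24, B-52, and F-50 (R2), but E-24 never forms. E-24 would need B-52 and S-68 (R5), but S-68 never forms.

C-45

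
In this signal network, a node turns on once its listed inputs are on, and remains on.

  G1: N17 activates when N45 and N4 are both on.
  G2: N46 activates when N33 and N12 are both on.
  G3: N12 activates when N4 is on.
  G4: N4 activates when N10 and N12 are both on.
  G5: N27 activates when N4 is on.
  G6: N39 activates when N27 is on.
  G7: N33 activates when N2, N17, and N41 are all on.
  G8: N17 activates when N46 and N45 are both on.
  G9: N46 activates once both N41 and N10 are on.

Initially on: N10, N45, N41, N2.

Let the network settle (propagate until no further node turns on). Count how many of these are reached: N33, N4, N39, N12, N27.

1

G9: N41 and N10 on → N46 on.
G8: N46 and N45 on → N17 on.
N2, N17, and N41 are on, so N33 activates (G7).
N33: reached.
N4 would need N10 and N12 (G4), but N12 never turns on.
N39 would need N27 (G6), but N27 never turns on.
N12 would need N4 (G3), but N4 never turns on.
N27 would need N4 (G5), but N4 never turns on.
Reached: N33 — 1 of the 5.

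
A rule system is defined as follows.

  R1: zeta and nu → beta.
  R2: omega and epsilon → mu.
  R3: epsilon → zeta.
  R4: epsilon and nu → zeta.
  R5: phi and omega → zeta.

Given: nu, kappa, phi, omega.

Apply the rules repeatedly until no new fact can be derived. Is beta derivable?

Yes

From phi and omega, R5 gives zeta.
zeta and nu hold, so beta follows (R1).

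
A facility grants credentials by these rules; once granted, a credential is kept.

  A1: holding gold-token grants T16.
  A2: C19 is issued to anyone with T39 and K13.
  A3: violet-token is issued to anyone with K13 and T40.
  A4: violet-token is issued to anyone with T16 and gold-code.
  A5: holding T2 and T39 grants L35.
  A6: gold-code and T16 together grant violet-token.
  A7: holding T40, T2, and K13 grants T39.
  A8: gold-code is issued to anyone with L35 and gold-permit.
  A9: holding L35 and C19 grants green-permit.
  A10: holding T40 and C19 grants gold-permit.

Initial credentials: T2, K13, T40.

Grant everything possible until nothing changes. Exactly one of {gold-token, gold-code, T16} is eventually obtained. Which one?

Holding T40, T2, and K13 grants T39 (A7).
Holding T39 and K13 grants C19 (A2).
Holding T2 and T39 grants L35 (A5).
Holding T40 and C19 grants gold-permit (A10).
Holding L35 and gold-permit grants gold-code (A8).
T16 would need gold-token (A1), but gold-token is never granted. No rule produces gold-token, and it is not given.

gold-code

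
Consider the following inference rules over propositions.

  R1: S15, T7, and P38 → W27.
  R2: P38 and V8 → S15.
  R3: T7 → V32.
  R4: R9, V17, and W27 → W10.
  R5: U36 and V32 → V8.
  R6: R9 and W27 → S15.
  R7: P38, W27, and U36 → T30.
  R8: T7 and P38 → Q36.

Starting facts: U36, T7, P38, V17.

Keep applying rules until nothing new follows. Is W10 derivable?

W10 would need R9, V17, and W27 (R4), but R9 is never established.

No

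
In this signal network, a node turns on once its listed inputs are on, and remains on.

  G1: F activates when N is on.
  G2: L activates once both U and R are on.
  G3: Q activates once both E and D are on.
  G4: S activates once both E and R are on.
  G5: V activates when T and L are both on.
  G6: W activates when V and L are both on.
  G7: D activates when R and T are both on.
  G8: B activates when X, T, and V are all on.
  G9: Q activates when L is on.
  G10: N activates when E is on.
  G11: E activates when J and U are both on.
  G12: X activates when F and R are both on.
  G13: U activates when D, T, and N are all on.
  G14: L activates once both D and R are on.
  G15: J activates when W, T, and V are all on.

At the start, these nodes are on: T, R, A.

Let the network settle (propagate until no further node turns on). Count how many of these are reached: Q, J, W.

3

R and T are on, so D activates (G7).
D and R are on, so L activates (G14).
L is on, so Q activates (G9).
G5: T and L on → V on.
G6: V and L on → W on.
W, T, and V are on, so J activates (G15).
Q: reached.
J: reached.
W: reached.
All 3 are reached.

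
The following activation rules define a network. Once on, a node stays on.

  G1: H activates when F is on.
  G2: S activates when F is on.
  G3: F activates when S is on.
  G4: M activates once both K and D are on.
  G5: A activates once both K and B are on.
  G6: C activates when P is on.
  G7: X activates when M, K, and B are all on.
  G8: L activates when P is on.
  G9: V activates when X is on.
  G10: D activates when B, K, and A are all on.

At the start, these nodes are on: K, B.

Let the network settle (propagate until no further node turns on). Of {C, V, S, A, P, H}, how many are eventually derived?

2

K and B are on, so A activates (G5).
B, K, and A are on, so D activates (G10).
K and D are on, so M activates (G4).
M, K, and B are on, so X activates (G7).
G9: X on → V on.
C would need P (G6), but P never turns on.
V: reached.
S would need F (G2), but F never turns on.
A: reached.
No rule produces P, and it is not given.
H would need F (G1), but F never turns on.
Reached: V and A — 2 of the 6.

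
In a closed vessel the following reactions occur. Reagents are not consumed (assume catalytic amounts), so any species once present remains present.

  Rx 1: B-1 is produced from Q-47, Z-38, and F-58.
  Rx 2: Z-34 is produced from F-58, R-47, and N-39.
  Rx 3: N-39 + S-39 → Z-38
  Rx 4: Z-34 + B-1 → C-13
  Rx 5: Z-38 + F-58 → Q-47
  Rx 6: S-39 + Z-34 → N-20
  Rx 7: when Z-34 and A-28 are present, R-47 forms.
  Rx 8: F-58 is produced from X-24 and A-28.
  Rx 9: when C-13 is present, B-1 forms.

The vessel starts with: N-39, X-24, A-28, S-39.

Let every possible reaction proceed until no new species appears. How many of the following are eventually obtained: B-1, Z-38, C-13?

2

N-39 and S-39 present → Z-38 forms (Rx 3).
X-24 and A-28 present → F-58 forms (Rx 8).
Z-38 and F-58 present → Q-47 forms (Rx 5).
Q-47, Z-38, and F-58 present → B-1 forms (Rx 1).
B-1: reached.
Z-38: reached.
C-13 would need Z-34 and B-1 (Rx 4), but Z-34 never forms.
Reached: B-1 and Z-38 — 2 of the 3.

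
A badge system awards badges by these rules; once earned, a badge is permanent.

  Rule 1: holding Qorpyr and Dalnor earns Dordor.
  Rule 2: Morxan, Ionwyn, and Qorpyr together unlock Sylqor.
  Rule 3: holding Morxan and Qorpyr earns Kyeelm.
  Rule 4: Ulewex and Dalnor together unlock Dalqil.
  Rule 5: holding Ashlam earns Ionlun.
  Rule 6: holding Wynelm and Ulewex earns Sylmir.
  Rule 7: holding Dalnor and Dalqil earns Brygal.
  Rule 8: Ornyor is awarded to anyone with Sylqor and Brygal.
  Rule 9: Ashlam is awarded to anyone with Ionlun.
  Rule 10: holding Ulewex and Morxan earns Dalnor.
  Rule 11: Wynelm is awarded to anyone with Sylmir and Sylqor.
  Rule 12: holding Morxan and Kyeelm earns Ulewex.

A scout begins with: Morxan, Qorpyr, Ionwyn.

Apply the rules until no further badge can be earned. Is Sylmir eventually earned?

No

Sylmir would need Wynelm and Ulewex (Rule 6), but Wynelm is never earned.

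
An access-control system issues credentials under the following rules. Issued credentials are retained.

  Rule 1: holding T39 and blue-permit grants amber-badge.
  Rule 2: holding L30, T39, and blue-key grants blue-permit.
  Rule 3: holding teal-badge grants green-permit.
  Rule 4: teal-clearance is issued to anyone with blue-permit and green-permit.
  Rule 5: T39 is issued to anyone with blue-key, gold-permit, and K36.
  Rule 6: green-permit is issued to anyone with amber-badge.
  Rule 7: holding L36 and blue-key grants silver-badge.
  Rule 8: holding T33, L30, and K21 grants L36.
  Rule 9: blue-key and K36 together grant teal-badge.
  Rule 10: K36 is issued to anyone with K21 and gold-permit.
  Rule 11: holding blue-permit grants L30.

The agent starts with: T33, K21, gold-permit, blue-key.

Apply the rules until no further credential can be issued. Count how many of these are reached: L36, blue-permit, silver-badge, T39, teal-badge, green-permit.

Holding K21 and gold-permit grants K36 (Rule 10).
Holding blue-key, gold-permit, and K36 grants T39 (Rule 5).
Holding blue-key and K36 grants teal-badge (Rule 9).
Holding teal-badge grants green-permit (Rule 3).
L36 would need T33, L30, and K21 (Rule 8), but L30 is never granted.
blue-permit would need L30, T39, and blue-key (Rule 2), but L30 is never granted.
silver-badge would need L36 and blue-key (Rule 7), but L36 is never granted.
T39: reached.
teal-badge: reached.
green-permit: reached.
Reached: T39, teal-badge, and green-permit — 3 of the 6.

3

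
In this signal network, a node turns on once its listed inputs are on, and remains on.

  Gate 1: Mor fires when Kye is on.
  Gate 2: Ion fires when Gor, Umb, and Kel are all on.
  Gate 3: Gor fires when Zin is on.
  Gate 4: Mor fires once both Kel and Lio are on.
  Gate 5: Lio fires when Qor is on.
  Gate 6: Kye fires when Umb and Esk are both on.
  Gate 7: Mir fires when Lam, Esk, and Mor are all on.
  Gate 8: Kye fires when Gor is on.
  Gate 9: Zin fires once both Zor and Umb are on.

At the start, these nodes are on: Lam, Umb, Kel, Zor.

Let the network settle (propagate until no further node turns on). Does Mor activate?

Gate 9: Zor and Umb on → Zin on.
Zin is on, so Gor fires (Gate 3).
Gor is on, so Kye fires (Gate 8).
Kye is on, so Mor fires (Gate 1).

Yes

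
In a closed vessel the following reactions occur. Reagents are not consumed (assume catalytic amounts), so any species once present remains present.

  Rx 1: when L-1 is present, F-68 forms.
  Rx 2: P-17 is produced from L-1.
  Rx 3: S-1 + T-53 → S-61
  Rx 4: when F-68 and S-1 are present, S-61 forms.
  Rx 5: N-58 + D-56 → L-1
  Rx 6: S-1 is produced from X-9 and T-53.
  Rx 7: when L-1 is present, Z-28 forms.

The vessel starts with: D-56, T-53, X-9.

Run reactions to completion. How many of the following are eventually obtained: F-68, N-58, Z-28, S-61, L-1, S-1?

2

X-9 and T-53 present → S-1 forms (Rx 6).
S-1 and T-53 present → S-61 forms (Rx 3).
F-68 would need L-1 (Rx 1), but L-1 never forms.
No rule produces N-58, and it is not given.
Z-28 would need L-1 (Rx 7), but L-1 never forms.
S-61: reached.
L-1 would need N-58 and D-56 (Rx 5), but N-58 never forms.
S-1: reached.
Reached: S-61 and S-1 — 2 of the 6.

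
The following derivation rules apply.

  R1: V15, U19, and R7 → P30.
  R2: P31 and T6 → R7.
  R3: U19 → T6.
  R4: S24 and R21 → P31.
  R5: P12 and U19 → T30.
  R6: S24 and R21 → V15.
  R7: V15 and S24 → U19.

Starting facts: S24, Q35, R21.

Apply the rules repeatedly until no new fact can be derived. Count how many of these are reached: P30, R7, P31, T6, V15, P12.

S24 and R21 hold, so V15 follows (R6).
S24 and R21 hold, so P31 follows (R4).
From V15 and S24, R7 gives U19.
U19 holds, so T6 follows (R3).
From P31 and T6, R2 gives R7.
From V15, U19, and R7, R1 gives P30.
P30: reached.
R7: reached.
P31: reached.
T6: reached.
V15: reached.
No rule produces P12, and it is not given.
Reached: P30, R7, P31, T6, and V15 — 5 of the 6.

5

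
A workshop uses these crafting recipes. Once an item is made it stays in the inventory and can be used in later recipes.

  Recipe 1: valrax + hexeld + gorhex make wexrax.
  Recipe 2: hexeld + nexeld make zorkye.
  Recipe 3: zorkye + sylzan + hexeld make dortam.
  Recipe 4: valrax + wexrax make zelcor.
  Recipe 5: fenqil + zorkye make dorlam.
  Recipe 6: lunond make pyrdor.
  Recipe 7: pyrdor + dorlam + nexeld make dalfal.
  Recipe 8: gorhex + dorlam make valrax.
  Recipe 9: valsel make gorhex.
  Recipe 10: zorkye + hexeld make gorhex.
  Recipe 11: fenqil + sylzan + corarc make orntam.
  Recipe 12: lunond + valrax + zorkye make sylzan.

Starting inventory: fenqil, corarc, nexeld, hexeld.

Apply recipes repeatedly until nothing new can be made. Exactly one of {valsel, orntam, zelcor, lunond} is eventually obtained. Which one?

hexeld + nexeld → zorkye (Recipe 2).
Using Recipe 5, fenqil and zorkye make dorlam.
Using Recipe 10, zorkye and hexeld make gorhex.
gorhex + dorlam → valrax (Recipe 8).
Using Recipe 1, valrax, hexeld, and gorhex make wexrax.
valrax + wexrax → zelcor (Recipe 4).
orntam would need fenqil, sylzan, and corarc (Recipe 11), but sylzan is never obtained. No rule produces lunond, and it is not given. No rule produces valsel, and it is not given.

zelcor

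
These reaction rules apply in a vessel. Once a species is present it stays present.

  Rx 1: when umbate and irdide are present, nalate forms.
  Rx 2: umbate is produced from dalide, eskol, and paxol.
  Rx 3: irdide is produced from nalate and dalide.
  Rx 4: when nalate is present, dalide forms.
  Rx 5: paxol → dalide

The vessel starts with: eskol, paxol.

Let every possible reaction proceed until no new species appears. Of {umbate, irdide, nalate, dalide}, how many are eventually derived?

2

paxol present → dalide forms (Rx 5).
dalide, eskol, and paxol present → umbate forms (Rx 2).
umbate: reached.
irdide would need nalate and dalide (Rx 3), but nalate never forms.
nalate would need umbate and irdide (Rx 1), but irdide never forms.
dalide: reached.
Reached: umbate and dalide — 2 of the 4.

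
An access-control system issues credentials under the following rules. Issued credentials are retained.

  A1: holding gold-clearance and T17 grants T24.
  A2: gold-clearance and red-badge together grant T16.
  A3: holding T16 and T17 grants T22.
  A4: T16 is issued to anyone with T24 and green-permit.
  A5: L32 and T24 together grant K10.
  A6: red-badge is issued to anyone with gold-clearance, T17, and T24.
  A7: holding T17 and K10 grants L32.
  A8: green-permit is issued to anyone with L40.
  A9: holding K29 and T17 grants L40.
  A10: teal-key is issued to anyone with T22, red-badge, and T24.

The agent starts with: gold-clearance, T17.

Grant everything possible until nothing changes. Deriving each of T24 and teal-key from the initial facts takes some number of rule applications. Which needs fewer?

T24

T24: Holding gold-clearance and T17 grants T24 (A1). [1 rule application]
teal-key: Holding gold-clearance and T17 grants T24 (A1). Holding gold-clearance, T17, and T24 grants red-badge (A6). Holding gold-clearance and red-badge grants T16 (A2). Holding T16 and T17 grants T22 (A3). Holding T22, red-badge, and T24 grants teal-key (A10). [5 rule applications]
T24 needs fewer.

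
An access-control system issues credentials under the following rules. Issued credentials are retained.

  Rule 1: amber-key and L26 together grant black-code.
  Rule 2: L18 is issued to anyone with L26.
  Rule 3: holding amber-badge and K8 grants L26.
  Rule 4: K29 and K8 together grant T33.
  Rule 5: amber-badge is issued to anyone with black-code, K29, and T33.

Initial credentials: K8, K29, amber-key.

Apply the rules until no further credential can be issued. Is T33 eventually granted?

Holding K29 and K8 grants T33 (Rule 4).

Yes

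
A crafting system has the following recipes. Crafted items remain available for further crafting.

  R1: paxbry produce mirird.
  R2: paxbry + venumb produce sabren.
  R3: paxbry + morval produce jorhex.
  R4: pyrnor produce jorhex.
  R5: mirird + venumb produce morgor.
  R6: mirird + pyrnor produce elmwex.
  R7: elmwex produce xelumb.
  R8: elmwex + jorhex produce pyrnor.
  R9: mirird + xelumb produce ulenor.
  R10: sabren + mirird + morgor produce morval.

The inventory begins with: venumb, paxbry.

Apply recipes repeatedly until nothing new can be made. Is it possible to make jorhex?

paxbry → mirird (R1).
Using R2, paxbry and venumb make sabren.
Using R5, mirird and venumb make morgor.
sabren + mirird + morgor → morval (R10).
paxbry + morval → jorhex (R3).

Yes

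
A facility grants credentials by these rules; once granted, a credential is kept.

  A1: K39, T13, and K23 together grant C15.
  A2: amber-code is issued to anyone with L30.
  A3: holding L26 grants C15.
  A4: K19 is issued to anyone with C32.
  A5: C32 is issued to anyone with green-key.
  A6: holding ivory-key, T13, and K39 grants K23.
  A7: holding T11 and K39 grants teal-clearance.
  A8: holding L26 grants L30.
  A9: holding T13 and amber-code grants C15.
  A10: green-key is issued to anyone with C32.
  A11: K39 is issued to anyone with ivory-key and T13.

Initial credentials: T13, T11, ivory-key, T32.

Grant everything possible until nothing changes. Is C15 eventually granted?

Holding ivory-key and T13 grants K39 (A11).
Holding ivory-key, T13, and K39 grants K23 (A6).
Holding K39, T13, and K23 grants C15 (A1).

Yes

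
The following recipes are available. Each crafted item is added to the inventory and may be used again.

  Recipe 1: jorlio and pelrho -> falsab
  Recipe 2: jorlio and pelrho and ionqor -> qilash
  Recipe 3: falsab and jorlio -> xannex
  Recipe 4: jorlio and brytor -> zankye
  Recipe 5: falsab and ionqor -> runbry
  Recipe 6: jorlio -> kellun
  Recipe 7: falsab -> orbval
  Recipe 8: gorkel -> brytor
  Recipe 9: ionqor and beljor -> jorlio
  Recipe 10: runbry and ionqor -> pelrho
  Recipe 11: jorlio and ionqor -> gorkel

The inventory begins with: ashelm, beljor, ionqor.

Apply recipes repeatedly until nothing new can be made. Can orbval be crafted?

No

orbval would need falsab (Recipe 7), but falsab is never obtained.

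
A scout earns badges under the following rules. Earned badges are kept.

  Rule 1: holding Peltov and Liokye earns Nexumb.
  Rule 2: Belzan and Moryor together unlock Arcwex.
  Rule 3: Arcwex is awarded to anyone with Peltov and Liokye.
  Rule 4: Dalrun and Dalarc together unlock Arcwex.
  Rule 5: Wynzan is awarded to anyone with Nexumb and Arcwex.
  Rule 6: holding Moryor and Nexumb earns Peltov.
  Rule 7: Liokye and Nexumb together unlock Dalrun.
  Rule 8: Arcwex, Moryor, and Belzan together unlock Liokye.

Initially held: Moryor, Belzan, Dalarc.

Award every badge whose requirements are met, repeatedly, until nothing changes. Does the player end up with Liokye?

Yes

With Belzan and Moryor, Arcwex is earned (Rule 2).
With Arcwex, Moryor, and Belzan, Liokye is earned (Rule 8).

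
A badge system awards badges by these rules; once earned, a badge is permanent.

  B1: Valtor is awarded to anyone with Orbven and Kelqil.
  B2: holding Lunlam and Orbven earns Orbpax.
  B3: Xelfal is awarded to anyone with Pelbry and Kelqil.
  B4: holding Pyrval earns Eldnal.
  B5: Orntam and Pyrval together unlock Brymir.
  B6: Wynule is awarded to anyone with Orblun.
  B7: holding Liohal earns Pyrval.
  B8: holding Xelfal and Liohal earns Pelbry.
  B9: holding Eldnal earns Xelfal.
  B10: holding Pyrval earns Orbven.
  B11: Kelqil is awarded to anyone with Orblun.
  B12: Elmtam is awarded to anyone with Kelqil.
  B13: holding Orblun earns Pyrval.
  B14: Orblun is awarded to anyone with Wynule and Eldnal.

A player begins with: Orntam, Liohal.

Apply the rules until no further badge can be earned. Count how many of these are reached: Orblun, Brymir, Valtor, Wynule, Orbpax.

1

With Liohal, Pyrval is earned (B7).
With Orntam and Pyrval, Brymir is earned (B5).
Orblun would need Wynule and Eldnal (B14), but Wynule is never earned.
Brymir: reached.
Valtor would need Orbven and Kelqil (B1), but Kelqil is never earned.
Wynule would need Orblun (B6), but Orblun is never earned.
Orbpax would need Lunlam and Orbven (B2), but Lunlam is never earned.
Reached: Brymir — 1 of the 5.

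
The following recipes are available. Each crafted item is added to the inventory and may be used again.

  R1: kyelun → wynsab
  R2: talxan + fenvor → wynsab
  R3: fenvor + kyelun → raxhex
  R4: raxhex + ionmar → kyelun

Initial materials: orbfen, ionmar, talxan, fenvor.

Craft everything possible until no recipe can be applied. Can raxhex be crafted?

raxhex would need fenvor and kyelun (R3), but kyelun is never obtained.

No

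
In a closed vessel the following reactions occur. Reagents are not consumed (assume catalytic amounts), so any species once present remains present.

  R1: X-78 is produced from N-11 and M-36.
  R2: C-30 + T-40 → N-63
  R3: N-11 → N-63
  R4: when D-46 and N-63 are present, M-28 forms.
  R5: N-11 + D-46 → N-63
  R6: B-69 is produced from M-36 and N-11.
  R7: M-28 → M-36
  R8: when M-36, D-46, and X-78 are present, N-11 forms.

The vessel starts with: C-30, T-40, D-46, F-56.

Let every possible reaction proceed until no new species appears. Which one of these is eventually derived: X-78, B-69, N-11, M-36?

M-36

C-30 and T-40 present → N-63 forms (R2).
D-46 and N-63 present → M-28 forms (R4).
M-28 present → M-36 forms (R7).
X-78 would need N-11 and M-36 (R1), but N-11 never forms. B-69 would need M-36 and N-11 (R6), but N-11 never forms. N-11 would need M-36, D-46, and X-78 (R8), but X-78 never forms.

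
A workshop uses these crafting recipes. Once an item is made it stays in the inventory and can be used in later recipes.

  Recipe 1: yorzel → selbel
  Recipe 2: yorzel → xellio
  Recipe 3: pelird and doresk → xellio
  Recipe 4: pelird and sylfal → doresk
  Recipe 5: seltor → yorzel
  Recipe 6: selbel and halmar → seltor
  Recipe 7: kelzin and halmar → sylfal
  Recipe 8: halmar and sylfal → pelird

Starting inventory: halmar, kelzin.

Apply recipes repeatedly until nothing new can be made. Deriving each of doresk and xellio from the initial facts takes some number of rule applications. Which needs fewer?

doresk: kelzin and halmar → sylfal (Recipe 7). halmar and sylfal → pelird (Recipe 8). pelird and sylfal → doresk (Recipe 4). [3 rule applications]
xellio: kelzin and halmar → sylfal (Recipe 7). Using Recipe 8, halmar and sylfal make pelird. Using Recipe 4, pelird and sylfal make doresk. pelird and doresk → xellio (Recipe 3). [4 rule applications]
doresk needs fewer.

doresk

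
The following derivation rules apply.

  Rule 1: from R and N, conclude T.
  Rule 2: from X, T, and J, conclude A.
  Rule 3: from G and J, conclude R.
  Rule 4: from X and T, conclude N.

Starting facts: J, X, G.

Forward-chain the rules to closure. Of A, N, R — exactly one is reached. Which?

R

G and J hold, so R follows (Rule 3).
A would need X, T, and J (Rule 2), but T is never established. N would need X and T (Rule 4), but T is never established.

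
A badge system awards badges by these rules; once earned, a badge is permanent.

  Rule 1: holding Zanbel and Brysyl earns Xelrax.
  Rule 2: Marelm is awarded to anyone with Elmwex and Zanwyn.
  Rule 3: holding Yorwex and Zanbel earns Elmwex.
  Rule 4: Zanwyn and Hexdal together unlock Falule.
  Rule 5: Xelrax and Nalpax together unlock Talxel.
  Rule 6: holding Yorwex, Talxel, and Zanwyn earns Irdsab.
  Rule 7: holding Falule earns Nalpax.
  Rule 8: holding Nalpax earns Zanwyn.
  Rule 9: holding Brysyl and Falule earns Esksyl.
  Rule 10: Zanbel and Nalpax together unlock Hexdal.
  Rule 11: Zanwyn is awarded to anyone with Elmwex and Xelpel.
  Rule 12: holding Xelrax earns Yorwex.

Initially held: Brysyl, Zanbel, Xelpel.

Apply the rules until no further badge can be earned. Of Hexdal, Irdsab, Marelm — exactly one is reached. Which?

Marelm

With Zanbel and Brysyl, Xelrax is earned (Rule 1).
With Xelrax, Yorwex is earned (Rule 12).
With Yorwex and Zanbel, Elmwex is earned (Rule 3).
With Elmwex and Xelpel, Zanwyn is earned (Rule 11).
With Elmwex and Zanwyn, Marelm is earned (Rule 2).
Hexdal would need Zanbel and Nalpax (Rule 10), but Nalpax is never earned. Irdsab would need Yorwex, Talxel, and Zanwyn (Rule 6), but Talxel is never earned.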